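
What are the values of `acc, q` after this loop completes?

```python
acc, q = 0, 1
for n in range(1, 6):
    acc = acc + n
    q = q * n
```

Sum and factorial of 1 to 5
`acc, q` takes the values: (0, 1) → (1, 1) → (3, 1) → (3, 2) → (6, 2) → (6, 6) → (10, 6) → (10, 24) → (15, 24) → (15, 120)

Answer: 15, 120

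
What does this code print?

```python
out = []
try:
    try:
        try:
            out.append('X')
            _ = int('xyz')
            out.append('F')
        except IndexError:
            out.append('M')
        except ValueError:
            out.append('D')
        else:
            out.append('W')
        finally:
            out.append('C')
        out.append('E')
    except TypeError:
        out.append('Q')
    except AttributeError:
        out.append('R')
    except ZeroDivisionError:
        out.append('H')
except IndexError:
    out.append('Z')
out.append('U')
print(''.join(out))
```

Execution trace: 'X' (inner try body) → 'D' (inner except ValueError) → 'C' (inner finally) → 'E' (try body, no exception) → 'U' (after the try/except). Output: XDCEU

Answer: XDCEU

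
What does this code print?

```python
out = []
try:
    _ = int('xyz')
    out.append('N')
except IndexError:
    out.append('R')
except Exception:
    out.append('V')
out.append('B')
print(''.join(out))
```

Execution trace: 'V' (except Exception) → 'B' (after the try/except). Output: VB

Answer: VB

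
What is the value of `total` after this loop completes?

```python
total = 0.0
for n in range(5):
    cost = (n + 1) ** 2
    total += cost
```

Sum of squared losses 1² + 2² + ... + 5²
`total` takes the values: 0.0 → 1.0 → 5.0 → 14.0 → 30.0 → 55.0

Answer: 55.0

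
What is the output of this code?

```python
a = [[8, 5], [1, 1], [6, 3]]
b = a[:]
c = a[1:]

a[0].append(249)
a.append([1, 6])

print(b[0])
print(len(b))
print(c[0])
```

Key concept: slice with nested mutation.
Step by step:
`a = [[8, 5], [1, 1], [6, 3]]` → a = [[8, 5], [1, 1], [6, 3]]
`b = a[:]` → b = [[8, 5], [1, 1], [6, 3]]
`c = a[1:]` → c = [[1, 1], [6, 3]]
`a[0].append(249)` → a = [[8, 5, 249], [1, 1], [6, 3]]; b = [[8, 5, 249], [1, 1], [6, 3]]
`a.append([1, 6])` → a = [[8, 5, 249], [1, 1], [6, 3], [1, 6]]
`print(b[0])` → prints [8, 5, 249]
`print(len(b))` → prints 3
`print(c[0])` → prints [1, 1]

Answer:
[8, 5, 249]
3
[1, 1]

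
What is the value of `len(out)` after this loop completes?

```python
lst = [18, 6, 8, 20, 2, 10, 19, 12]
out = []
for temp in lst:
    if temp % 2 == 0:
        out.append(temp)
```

Count even numbers in [18, 6, 8, 20, 2, 10, 19, 12]
`out` takes the values: [] → [18] → [18, 6] → [18, 6, 8] → [18, 6, 8, 20] → [18, 6, 8, 20, 2] → [18, 6, 8, 20, 2, 10] → [18, 6, 8, 20, 2, 10, 12]
So `len(out)` = 7

Answer: 7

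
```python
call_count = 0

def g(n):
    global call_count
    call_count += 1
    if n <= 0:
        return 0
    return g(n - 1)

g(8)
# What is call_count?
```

Linear recursion stepping by 1: 9 calls from n=8 down to ≤0.

Answer: 9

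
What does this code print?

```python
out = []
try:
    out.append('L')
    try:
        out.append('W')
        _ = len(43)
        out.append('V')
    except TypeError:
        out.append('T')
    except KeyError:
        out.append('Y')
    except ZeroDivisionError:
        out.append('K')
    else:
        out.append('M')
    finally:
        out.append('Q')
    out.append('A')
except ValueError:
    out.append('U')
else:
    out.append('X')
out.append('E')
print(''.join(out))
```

Execution trace: 'L' (try body) → 'W' (inner try body) → 'T' (inner except TypeError) → 'Q' (inner finally) → 'A' (try body, no exception) → 'X' (else) → 'E' (after the try/except). Output: LWTQAXE

Answer: LWTQAXE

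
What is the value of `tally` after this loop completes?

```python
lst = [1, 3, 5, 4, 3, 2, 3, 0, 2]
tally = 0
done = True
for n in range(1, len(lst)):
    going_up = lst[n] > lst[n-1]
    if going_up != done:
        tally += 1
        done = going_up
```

Count direction changes in [1, 3, 5, 4, 3, 2, 3, 0, 2]
`tally` takes the values: 0 → 1 → 2 → 3 → 4

Answer: 4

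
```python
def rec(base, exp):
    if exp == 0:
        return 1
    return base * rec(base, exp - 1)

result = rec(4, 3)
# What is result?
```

rec(4, 3) = 4 * 4 * 4 = 64

Answer: 64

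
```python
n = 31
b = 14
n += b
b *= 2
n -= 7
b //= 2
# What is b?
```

Trace:
`n = 31` → n = 31
`b = 14` → b = 14
`n += b` → n = 45
`b *= 2` → b = 28
`n -= 7` → n = 38
`b //= 2` → b = 14
So b = 14

Answer: 14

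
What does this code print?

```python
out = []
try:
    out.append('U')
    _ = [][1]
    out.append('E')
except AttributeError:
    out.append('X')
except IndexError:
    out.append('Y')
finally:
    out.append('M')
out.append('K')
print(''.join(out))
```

Execution trace: 'U' (try body) → 'Y' (except IndexError) → 'M' (finally) → 'K' (after the try/except). Output: UYMK

Answer: UYMK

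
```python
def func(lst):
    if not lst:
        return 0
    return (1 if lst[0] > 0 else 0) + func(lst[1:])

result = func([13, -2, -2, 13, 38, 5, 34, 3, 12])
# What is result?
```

Count of positive elements in [13, -2, -2, 13, 38, 5, 34, 3, 12] = 7

Answer: 7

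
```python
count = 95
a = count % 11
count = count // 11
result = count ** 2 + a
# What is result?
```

Trace:
`count = 95` → count = 95
`a = count % 11` → a = 7
`count = count // 11` → count = 8
`result = count ** 2 + a` → result = 71
So result = 71

Answer: 71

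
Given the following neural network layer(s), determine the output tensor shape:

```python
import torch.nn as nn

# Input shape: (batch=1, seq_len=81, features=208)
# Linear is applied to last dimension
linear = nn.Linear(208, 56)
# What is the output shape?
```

Input: (1, 81, 208) -> Output: (1, 81, 56)

Answer: (1, 81, 56)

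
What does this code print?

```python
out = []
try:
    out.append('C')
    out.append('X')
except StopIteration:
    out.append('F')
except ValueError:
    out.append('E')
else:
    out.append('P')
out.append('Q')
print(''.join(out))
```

Execution trace: 'C' (try body) → 'X' (try body, no exception) → 'P' (else) → 'Q' (after the try/except). Output: CXPQ

Answer: CXPQ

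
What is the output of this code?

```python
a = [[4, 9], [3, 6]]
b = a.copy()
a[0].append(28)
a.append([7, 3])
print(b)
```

Key concept: shallow copy with nested lists.
Step by step:
`a = [[4, 9], [3, 6]]` → a = [[4, 9], [3, 6]]
`b = a.copy()` → b = [[4, 9], [3, 6]]
`a[0].append(28)` → a = [[4, 9, 28], [3, 6]]; b = [[4, 9, 28], [3, 6]]
`a.append([7, 3])` → a = [[4, 9, 28], [3, 6], [7, 3]]
`print(b)` → prints [[4, 9, 28], [3, 6]]

Answer: [[4, 9, 28], [3, 6]]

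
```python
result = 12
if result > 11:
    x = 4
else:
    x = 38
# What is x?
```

Trace:
`result = 12` → result = 12
`if result > 11: ...` → result > 11 is True → x = 4
So x = 4

Answer: 4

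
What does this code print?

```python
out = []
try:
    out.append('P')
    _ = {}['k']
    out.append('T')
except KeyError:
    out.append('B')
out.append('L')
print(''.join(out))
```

Execution trace: 'P' (try body) → 'B' (except KeyError) → 'L' (after the try/except). Output: PBL

Answer: PBL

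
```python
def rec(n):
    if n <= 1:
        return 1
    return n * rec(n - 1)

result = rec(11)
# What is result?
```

rec(11) = 11 * 10 * 9 * 8 * 7 * 6 * 5 * 4 * 3 * 2 * 1 = 39916800

Answer: 39916800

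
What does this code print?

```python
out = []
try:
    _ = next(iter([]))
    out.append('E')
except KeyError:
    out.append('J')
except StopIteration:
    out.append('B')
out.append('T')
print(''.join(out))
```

Execution trace: 'B' (except StopIteration) → 'T' (after the try/except). Output: BT

Answer: BT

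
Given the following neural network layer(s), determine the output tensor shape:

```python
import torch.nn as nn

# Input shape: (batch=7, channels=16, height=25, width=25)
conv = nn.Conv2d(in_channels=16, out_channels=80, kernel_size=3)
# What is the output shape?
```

Input: (7, 16, 25, 25) -> Output: (7, 80, 23, 23)

Answer: (7, 80, 23, 23)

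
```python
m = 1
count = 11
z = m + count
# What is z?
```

Trace:
`m = 1` → m = 1
`count = 11` → count = 11
`z = m + count` → z = 12
So z = 12

Answer: 12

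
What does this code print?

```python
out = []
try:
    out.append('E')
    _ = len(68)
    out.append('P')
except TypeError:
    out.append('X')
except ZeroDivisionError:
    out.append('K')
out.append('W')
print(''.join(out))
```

Execution trace: 'E' (try body) → 'X' (except TypeError) → 'W' (after the try/except). Output: EXW

Answer: EXW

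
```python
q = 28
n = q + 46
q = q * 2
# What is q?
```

Trace:
`q = 28` → q = 28
`n = q + 46` → n = 74
`q = q * 2` → q = 56
So q = 56

Answer: 56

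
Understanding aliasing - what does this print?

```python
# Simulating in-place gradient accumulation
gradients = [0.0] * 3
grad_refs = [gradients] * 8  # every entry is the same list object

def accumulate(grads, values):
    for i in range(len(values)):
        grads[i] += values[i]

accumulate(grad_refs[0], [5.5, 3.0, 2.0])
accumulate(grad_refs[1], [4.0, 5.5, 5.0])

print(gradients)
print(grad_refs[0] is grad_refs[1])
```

Key concept: gradient accumulation aliasing.
Step by step:
`gradients = [0.0] * 3` → gradients = [0.0, 0.0, 0.0]
`grad_refs = [gradients] * 8` → grad_refs = [[0.0, 0.0, 0.0], [0.0, 0.0, 0.0], [0.0, 0.0, 0.0], [0.0, 0.0, 0.0], [0.0, 0.0, 0.0], [0.0, 0.0, 0.0], [0.0, 0.0, 0.0], [0.0, 0.0, 0.0]]
`accumulate(grad_refs[0], [5.5, 3.0, 2.0])` → gradients = [5.5, 3.0, 2.0]; grad_refs = [[5.5, 3.0, 2.0], [5.5, 3.0, 2.0], [5.5, 3.0, 2.0], [5.5, 3.0, 2.0], [5.5, 3.0, 2.0], [5.5, 3.0, 2.0], [5.5, 3.0, 2.0], [5.5, 3.0, 2.0]]
`accumulate(grad_refs[1], [4.0, 5.5, 5.0])` → gradients = [9.5, 8.5, 7.0]; grad_refs = [[9.5, 8.5, 7.0], [9.5, 8.5, 7.0], [9.5, 8.5, 7.0], [9.5, 8.5, 7.0], [9.5, 8.5, 7.0], [9.5, 8.5, 7.0], [9.5, 8.5, 7.0], [9.5, 8.5, 7.0]]
`print(gradients)` → prints [9.5, 8.5, 7.0]
`print(grad_refs[0] is grad_refs[1])` → prints True

Answer:
[9.5, 8.5, 7.0]
True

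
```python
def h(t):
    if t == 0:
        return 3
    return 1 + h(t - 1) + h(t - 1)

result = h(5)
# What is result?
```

h(t) = 1 + 2·h(t-1), h(0)=3. Closed form: (3+1)·2^5 - 1 = 127.

Answer: 127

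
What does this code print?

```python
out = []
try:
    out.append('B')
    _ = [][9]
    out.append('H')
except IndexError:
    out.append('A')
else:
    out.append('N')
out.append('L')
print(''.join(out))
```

Execution trace: 'B' (try body) → 'A' (except IndexError) → 'L' (after the try/except). Output: BAL

Answer: BAL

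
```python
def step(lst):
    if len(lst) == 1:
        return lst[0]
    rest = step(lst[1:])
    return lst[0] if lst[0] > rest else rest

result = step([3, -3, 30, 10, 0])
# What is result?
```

Recursive max over [3, -3, 30, 10, 0] = 30

Answer: 30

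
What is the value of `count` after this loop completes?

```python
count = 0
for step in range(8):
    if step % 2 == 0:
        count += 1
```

Count numbers divisible by 2 in range(8)
`count` takes the values: 0 → 1 → 2 → 3 → 4

Answer: 4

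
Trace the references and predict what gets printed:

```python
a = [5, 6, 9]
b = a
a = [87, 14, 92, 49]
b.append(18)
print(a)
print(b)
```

Key concept: rebinding vs mutation: a is rebound to a new list, b still points at the original.
Step by step:
`a = [5, 6, 9]` → a = [5, 6, 9]
`b = a` → b = [5, 6, 9] (same object as a)
`a = [87, 14, 92, 49]` → a = [87, 14, 92, 49]
`b.append(18)` → b = [5, 6, 9, 18]
`print(a)` → prints [87, 14, 92, 49]
`print(b)` → prints [5, 6, 9, 18]

Answer:
[87, 14, 92, 49]
[5, 6, 9, 18]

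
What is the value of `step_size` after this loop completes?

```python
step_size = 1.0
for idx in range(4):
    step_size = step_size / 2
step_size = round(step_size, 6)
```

Halving LR 4 times: 1 / 2^4
`step_size` takes the values: 1.0 → 0.5 → 0.25 → 0.125 → 0.0625

Answer: 0.0625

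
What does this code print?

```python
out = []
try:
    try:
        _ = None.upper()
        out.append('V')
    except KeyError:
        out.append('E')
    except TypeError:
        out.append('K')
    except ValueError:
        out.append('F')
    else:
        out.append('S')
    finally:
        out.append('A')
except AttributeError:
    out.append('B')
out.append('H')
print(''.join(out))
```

Execution trace: 'A' (finally) → 'B' (outer except AttributeError) → 'H' (after the try/except). Output: ABH

Answer: ABH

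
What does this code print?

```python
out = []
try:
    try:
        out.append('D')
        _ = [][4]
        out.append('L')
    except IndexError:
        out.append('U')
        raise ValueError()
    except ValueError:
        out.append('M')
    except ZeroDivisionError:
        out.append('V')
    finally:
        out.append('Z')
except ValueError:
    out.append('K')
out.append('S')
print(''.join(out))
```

Execution trace: 'D' (inner try body) → 'U' (inner except IndexError) → 'Z' (inner finally) → 'K' (outer except ValueError) → 'S' (after the try/except). Output: DUZKS

Answer: DUZKS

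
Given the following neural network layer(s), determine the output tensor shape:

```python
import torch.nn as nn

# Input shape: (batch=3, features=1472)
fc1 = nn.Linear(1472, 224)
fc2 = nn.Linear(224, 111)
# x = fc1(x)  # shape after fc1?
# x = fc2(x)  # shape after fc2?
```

Input: (3, 1472) -> after fc1: (3, 224) -> Output: (3, 111)

Answer: (3, 111)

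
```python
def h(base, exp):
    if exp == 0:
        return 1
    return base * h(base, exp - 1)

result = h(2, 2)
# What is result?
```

h(2, 2) = 2 * 2 = 4

Answer: 4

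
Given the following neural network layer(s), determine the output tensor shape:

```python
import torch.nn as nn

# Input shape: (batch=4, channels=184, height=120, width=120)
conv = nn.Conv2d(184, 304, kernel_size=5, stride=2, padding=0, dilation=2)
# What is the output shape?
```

Input: (4, 184, 120, 120) -> Output: (4, 304, 56, 56)

Answer: (4, 304, 56, 56)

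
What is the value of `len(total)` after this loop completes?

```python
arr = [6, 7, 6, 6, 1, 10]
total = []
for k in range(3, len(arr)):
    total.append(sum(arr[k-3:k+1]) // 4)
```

Number of 4-element averages
`total` takes the values: [] → [6] → [6, 5] → [6, 5, 5]
So `len(total)` = 3

Answer: 3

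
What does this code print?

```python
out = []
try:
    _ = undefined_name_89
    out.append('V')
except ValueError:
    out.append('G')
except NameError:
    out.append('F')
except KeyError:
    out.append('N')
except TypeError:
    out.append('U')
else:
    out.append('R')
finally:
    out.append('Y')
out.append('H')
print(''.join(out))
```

Execution trace: 'F' (except NameError) → 'Y' (finally) → 'H' (after the try/except). Output: FYH

Answer: FYH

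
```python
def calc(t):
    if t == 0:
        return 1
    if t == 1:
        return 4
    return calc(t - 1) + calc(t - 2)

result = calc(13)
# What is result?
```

Build up from base cases: calc(0)=1, calc(1)=4, calc(2)=5, calc(3)=9, calc(4)=14, calc(5)=23, calc(6)=37, ..., calc(13)=1076

Answer: 1076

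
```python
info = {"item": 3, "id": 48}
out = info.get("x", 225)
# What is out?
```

Trace:
`info = {"item": 3, "id": 48}` → info = {'item': 3, 'id': 48}
`out = info.get("x", 225)` → out = 225
So out = 225

Answer: 225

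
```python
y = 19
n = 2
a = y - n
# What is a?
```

Trace:
`y = 19` → y = 19
`n = 2` → n = 2
`a = y - n` → a = 17
So a = 17

Answer: 17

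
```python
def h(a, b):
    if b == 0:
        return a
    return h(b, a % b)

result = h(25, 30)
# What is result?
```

h(25, 30) -> h(30, 25) -> h(25, 5) -> h(5, 0) -> 5

Answer: 5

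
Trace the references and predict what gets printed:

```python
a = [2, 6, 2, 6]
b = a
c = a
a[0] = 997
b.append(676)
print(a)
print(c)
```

Key concept: multiple aliases.
Step by step:
`a = [2, 6, 2, 6]` → a = [2, 6, 2, 6]
`b = a` → b = [2, 6, 2, 6] (same object as a)
`c = a` → c = [2, 6, 2, 6] (same object as a, b)
`a[0] = 997` → a = [997, 6, 2, 6] (same object as b, c); b = [997, 6, 2, 6] (same object as a, c); c = [997, 6, 2, 6] (same object as a, b)
`b.append(676)` → a = [997, 6, 2, 6, 676] (same object as b, c); b = [997, 6, 2, 6, 676] (same object as a, c); c = [997, 6, 2, 6, 676] (same object as a, b)
`print(a)` → prints [997, 6, 2, 6, 676]
`print(c)` → prints [997, 6, 2, 6, 676]

Answer:
[997, 6, 2, 6, 676]
[997, 6, 2, 6, 676]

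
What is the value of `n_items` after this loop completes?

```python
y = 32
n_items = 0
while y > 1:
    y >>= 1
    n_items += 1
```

Count right shifts until 1
`n_items` takes the values: 0 → 1 → 2 → 3 → 4 → 5

Answer: 5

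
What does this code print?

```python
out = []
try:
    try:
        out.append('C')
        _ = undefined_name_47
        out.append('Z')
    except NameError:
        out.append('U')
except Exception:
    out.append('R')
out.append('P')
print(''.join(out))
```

Execution trace: 'C' (inner try body) → 'U' (inner except NameError) → 'P' (after the try/except). Output: CUP

Answer: CUP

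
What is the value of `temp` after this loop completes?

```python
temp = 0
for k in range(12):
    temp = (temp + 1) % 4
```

Increment mod 4, 12 times = 0
`temp` takes the values: 0 → 1 → 2 → 3 → 0 → 1 → 2 → 3 → 0 → 1 → 2 → 3 → 0

Answer: 0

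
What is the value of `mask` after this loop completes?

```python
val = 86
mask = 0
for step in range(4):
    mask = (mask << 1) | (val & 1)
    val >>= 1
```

Reverse lowest 4 bits of 86
`mask` takes the values: 0 → 1 → 3 → 6

Answer: 6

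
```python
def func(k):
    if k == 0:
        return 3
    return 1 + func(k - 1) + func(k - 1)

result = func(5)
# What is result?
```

func(k) = 1 + 2·func(k-1), func(0)=3. Closed form: (3+1)·2^5 - 1 = 127.

Answer: 127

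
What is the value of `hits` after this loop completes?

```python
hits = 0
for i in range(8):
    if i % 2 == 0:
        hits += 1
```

Count numbers divisible by 2 in range(8)
`hits` takes the values: 0 → 1 → 2 → 3 → 4

Answer: 4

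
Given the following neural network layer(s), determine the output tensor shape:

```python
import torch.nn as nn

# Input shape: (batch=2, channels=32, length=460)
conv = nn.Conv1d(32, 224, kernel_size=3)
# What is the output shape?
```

Input: (2, 32, 460) -> Output: (2, 224, 458)

Answer: (2, 224, 458)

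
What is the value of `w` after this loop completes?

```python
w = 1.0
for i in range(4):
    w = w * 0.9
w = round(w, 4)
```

Exponential decay: 1.0 * 0.9^4
`w` takes the values: 1.0 → 0.9 → 0.81 → 0.729 → 0.6561

Answer: 0.6561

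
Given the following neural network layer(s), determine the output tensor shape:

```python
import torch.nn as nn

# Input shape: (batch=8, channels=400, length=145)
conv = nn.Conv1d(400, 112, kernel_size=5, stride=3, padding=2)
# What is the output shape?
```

Input: (8, 400, 145) -> Output: (8, 112, 49)

Answer: (8, 112, 49)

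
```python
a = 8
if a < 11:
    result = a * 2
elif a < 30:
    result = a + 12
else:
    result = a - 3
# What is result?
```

Trace:
`a = 8` → a = 8
`if a < 11: ...` → a < 11 is True → result = 16
So result = 16

Answer: 16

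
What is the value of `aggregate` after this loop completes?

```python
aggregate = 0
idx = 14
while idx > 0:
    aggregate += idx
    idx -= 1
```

Sum 14 down to 1
`aggregate` takes the values: 0 → 14 → 27 → 39 → 50 → 60 → 69 → 77 → 84 → 90 → 95 → 99 → 102 → 104 → 105

Answer: 105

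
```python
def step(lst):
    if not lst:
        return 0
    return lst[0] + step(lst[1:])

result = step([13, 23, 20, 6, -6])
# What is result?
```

13 + 23 + 20 + 6 + (-6) + 0 = 56

Answer: 56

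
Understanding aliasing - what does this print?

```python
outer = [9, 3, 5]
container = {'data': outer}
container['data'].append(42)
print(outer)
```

Key concept: dict holds reference to list.
Step by step:
`outer = [9, 3, 5]` → outer = [9, 3, 5]
`container = {'data': outer}` → container = {'data': [9, 3, 5]}
`container['data'].append(42)` → outer = [9, 3, 5, 42]; container = {'data': [9, 3, 5, 42]}
`print(outer)` → prints [9, 3, 5, 42]

Answer: [9, 3, 5, 42]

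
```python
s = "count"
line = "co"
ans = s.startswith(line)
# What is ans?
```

Trace:
`s = "count"` → s = 'count'
`line = "co"` → line = 'co'
`ans = s.startswith(line)` → ans = True
So ans = True

Answer: True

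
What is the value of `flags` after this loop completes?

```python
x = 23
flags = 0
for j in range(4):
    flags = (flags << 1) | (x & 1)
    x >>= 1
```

Reverse lowest 4 bits of 23
`flags` takes the values: 0 → 1 → 3 → 7 → 14

Answer: 14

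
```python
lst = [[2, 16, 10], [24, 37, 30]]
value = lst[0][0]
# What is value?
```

Trace:
`lst = [[2, 16, 10], [24, 37, 30]]` → lst = [[2, 16, 10], [24, 37, 30]]
`value = lst[0][0]` → value = 2
So value = 2

Answer: 2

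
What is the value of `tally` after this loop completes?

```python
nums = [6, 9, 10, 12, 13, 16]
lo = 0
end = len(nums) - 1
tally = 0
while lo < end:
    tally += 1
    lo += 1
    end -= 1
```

Iterations until pointers meet (list length 6)
`tally` takes the values: 0 → 1 → 2 → 3

Answer: 3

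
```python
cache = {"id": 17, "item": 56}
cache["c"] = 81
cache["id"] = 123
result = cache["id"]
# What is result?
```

Trace:
`cache = {"id": 17, "item": 56}` → cache = {'id': 17, 'item': 56}
`cache["c"] = 81` → cache = {'id': 17, 'item': 56, 'c': 81}
`cache["id"] = 123` → cache = {'id': 123, 'item': 56, 'c': 81}
`result = cache["id"]` → result = 123
So result = 123

Answer: 123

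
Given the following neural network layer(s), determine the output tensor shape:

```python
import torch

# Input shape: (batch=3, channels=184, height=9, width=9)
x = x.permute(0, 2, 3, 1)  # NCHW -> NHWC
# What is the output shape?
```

Input: (3, 184, 9, 9) -> Output: (3, 9, 9, 184)

Answer: (3, 9, 9, 184)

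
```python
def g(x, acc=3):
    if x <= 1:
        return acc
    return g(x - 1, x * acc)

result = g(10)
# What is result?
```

Accumulator trace (n, acc): (10, 3) -> (9, 30) -> (8, 270) -> (7, 2160) -> (6, 15120) -> (5, 90720) -> (4, 453600) -> (3, 1814400) -> (2, 5443200) -> (1, 10886400) -> return 10886400

Answer: 10886400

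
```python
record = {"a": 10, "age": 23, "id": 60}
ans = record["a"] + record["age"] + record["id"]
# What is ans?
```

Trace:
`record = {"a": 10, "age": 23, "id": 60}` → record = {'a': 10, 'age': 23, 'id': 60}
`ans = record["a"] + record["age"] + record["id"]` → ans = 93
So ans = 93

Answer: 93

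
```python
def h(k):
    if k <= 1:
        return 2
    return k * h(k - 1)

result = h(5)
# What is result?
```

h(5) = 5 * 4 * 3 * 2 * 2 = 240

Answer: 240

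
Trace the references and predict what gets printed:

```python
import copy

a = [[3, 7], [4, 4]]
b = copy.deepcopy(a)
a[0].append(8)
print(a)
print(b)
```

Key concept: deep copy is fully independent.
Step by step:
`a = [[3, 7], [4, 4]]` → a = [[3, 7], [4, 4]]
`b = copy.deepcopy(a)` → b = [[3, 7], [4, 4]]
`a[0].append(8)` → a = [[3, 7, 8], [4, 4]]
`print(a)` → prints [[3, 7, 8], [4, 4]]
`print(b)` → prints [[3, 7], [4, 4]]

Answer:
[[3, 7, 8], [4, 4]]
[[3, 7], [4, 4]]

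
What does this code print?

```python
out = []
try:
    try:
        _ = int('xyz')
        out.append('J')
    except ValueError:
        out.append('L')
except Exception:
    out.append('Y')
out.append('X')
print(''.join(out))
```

Execution trace: 'L' (inner except ValueError) → 'X' (after the try/except). Output: LX

Answer: LX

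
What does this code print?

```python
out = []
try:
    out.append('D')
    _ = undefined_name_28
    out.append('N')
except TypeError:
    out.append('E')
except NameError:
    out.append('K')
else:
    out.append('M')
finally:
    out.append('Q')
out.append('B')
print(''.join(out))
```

Execution trace: 'D' (try body) → 'K' (except NameError) → 'Q' (finally) → 'B' (after the try/except). Output: DKQB

Answer: DKQB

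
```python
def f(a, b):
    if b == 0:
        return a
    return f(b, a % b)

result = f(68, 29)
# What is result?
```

f(68, 29) -> f(29, 10) -> f(10, 9) -> f(9, 1) -> f(1, 0) -> 1

Answer: 1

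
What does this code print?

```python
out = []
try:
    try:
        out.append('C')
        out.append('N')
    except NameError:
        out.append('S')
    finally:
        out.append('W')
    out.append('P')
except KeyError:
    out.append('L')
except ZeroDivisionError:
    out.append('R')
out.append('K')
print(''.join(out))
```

Execution trace: 'C' (inner try body) → 'N' (inner try body, no exception) → 'W' (inner finally) → 'P' (try body, no exception) → 'K' (after the try/except). Output: CNWPK

Answer: CNWPK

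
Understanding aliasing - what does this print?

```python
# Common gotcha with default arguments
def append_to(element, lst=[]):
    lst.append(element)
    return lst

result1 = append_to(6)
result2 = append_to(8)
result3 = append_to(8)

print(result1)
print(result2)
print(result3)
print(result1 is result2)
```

Key concept: mutable default argument gotcha.
Step by step:
`result1 = append_to(6)` → result1 = [6]
`result2 = append_to(8)` → result1 = [6, 8] (same object as result2); result2 = [6, 8] (same object as result1)
`result3 = append_to(8)` → result1 = [6, 8, 8] (same object as result2, result3); result2 = [6, 8, 8] (same object as result1, result3); result3 = [6, 8, 8] (same object as result1, result2)
`print(result1)` → prints [6, 8, 8]
`print(result2)` → prints [6, 8, 8]
`print(result3)` → prints [6, 8, 8]
`print(result1 is result2)` → prints True

Answer:
[6, 8, 8]
[6, 8, 8]
[6, 8, 8]
True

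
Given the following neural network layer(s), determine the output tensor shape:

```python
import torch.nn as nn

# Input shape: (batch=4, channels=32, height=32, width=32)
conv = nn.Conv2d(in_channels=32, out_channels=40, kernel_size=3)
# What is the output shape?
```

Input: (4, 32, 32, 32) -> Output: (4, 40, 30, 30)

Answer: (4, 40, 30, 30)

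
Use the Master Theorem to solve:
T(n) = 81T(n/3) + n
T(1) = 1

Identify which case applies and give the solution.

a=81, b=3, f(n)=n. log_3(81) = 4. Since c=1 < 4, Case 1 applies: T(n) = Θ(n^log_b(a)) = O(n^4).

Answer: O(n^4) - Case 1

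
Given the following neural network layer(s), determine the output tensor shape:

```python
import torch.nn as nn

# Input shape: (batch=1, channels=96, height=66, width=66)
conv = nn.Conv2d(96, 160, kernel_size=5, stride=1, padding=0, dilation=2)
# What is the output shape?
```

Input: (1, 96, 66, 66) -> Output: (1, 160, 58, 58)

Answer: (1, 160, 58, 58)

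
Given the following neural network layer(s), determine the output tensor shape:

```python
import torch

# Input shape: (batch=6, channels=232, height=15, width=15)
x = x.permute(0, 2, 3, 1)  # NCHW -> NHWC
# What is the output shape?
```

Input: (6, 232, 15, 15) -> Output: (6, 15, 15, 232)

Answer: (6, 15, 15, 232)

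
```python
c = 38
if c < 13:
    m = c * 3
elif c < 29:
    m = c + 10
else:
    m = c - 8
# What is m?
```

Trace:
`c = 38` → c = 38
`if c < 13: ...` → c < 13 is False, c < 29 is False, take else branch → m = 30
So m = 30

Answer: 30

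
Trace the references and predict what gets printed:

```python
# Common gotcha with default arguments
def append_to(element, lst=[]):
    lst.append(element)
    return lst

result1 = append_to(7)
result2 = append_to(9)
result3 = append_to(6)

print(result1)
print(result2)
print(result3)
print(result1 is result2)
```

Key concept: mutable default argument gotcha.
Step by step:
`result1 = append_to(7)` → result1 = [7]
`result2 = append_to(9)` → result1 = [7, 9] (same object as result2); result2 = [7, 9] (same object as result1)
`result3 = append_to(6)` → result1 = [7, 9, 6] (same object as result2, result3); result2 = [7, 9, 6] (same object as result1, result3); result3 = [7, 9, 6] (same object as result1, result2)
`print(result1)` → prints [7, 9, 6]
`print(result2)` → prints [7, 9, 6]
`print(result3)` → prints [7, 9, 6]
`print(result1 is result2)` → prints True

Answer:
[7, 9, 6]
[7, 9, 6]
[7, 9, 6]
True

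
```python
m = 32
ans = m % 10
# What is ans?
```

Trace:
`m = 32` → m = 32
`ans = m % 10` → ans = 2
So ans = 2

Answer: 2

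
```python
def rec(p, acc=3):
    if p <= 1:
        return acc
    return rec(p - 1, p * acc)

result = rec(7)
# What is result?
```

Accumulator trace (n, acc): (7, 3) -> (6, 21) -> (5, 126) -> (4, 630) -> (3, 2520) -> (2, 7560) -> (1, 15120) -> return 15120

Answer: 15120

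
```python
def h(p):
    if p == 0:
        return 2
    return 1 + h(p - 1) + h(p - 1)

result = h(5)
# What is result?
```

h(p) = 1 + 2·h(p-1), h(0)=2. Closed form: (2+1)·2^5 - 1 = 95.

Answer: 95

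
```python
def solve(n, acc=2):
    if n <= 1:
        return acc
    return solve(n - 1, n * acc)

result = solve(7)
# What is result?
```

Accumulator trace (n, acc): (7, 2) -> (6, 14) -> (5, 84) -> (4, 420) -> (3, 1680) -> (2, 5040) -> (1, 10080) -> return 10080

Answer: 10080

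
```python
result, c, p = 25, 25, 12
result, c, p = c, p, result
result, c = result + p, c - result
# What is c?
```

Trace:
`result, c, p = 25, 25, 12` → result = 25; c = 25; p = 12
`result, c, p = c, p, result` → result = 25; c = 12; p = 25
`result, c = result + p, c - result` → result = 50; c = -13
So c = -13

Answer: -13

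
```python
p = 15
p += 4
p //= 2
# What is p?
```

Trace:
`p = 15` → p = 15
`p += 4` → p = 19
`p //= 2` → p = 9
So p = 9

Answer: 9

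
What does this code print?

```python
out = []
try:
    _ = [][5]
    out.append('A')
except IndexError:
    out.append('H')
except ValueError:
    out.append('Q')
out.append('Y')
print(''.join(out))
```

Execution trace: 'H' (except IndexError) → 'Y' (after the try/except). Output: HY

Answer: HY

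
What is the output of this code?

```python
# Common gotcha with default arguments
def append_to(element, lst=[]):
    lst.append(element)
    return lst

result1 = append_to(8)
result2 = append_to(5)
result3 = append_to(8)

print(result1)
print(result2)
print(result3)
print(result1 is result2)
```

Key concept: mutable default argument gotcha.
Step by step:
`result1 = append_to(8)` → result1 = [8]
`result2 = append_to(5)` → result1 = [8, 5] (same object as result2); result2 = [8, 5] (same object as result1)
`result3 = append_to(8)` → result1 = [8, 5, 8] (same object as result2, result3); result2 = [8, 5, 8] (same object as result1, result3); result3 = [8, 5, 8] (same object as result1, result2)
`print(result1)` → prints [8, 5, 8]
`print(result2)` → prints [8, 5, 8]
`print(result3)` → prints [8, 5, 8]
`print(result1 is result2)` → prints True

Answer:
[8, 5, 8]
[8, 5, 8]
[8, 5, 8]
True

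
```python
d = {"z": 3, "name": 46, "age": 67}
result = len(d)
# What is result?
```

Trace:
`d = {"z": 3, "name": 46, "age": 67}` → d = {'z': 3, 'name': 46, 'age': 67}
`result = len(d)` → result = 3
So result = 3

Answer: 3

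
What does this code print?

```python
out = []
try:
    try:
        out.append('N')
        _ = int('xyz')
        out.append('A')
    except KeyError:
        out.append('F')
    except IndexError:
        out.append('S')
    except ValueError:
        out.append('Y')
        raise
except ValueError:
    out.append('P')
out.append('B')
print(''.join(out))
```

Execution trace: 'N' (try body) → 'Y' (except ValueError) → 'P' (outer except ValueError) → 'B' (after the try/except). Output: NYPB

Answer: NYPB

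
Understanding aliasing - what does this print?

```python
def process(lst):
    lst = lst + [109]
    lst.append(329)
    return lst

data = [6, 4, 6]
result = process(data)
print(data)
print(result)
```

Key concept: rebinding parameter vs mutation.
Step by step:
`data = [6, 4, 6]` → data = [6, 4, 6]
`result = process(data)` → result = [6, 4, 6, 109, 329]
`print(data)` → prints [6, 4, 6]
`print(result)` → prints [6, 4, 6, 109, 329]

Answer:
[6, 4, 6]
[6, 4, 6, 109, 329]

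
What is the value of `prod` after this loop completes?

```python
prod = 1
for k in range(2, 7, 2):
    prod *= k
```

Product of even numbers 2 to 6
`prod` takes the values: 1 → 2 → 8 → 48

Answer: 48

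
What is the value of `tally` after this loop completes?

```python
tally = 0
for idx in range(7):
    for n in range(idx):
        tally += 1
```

Triangle number: 0+1+2+...+6
`tally` takes the values: 0 → 1 → 2 → 3 → 4 → 5 → 6 → 7 → 8 → 9 → 10 → 11 → 12 → 13 → 14 → 15 → 16 → 17 → 18 → 19 → 20 → 21

Answer: 21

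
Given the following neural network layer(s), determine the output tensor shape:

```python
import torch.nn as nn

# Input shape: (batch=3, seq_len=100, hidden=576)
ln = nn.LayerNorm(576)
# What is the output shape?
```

Input: (3, 100, 576) -> Output: (3, 100, 576)

Answer: (3, 100, 576)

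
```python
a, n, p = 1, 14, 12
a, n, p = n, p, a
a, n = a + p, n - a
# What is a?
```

Trace:
`a, n, p = 1, 14, 12` → a = 1; n = 14; p = 12
`a, n, p = n, p, a` → a = 14; n = 12; p = 1
`a, n = a + p, n - a` → a = 15; n = -2
So a = 15

Answer: 15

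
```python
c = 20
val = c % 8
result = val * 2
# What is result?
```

Trace:
`c = 20` → c = 20
`val = c % 8` → val = 4
`result = val * 2` → result = 8
So result = 8

Answer: 8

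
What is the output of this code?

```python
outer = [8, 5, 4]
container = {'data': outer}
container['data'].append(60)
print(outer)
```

Key concept: dict holds reference to list.
Step by step:
`outer = [8, 5, 4]` → outer = [8, 5, 4]
`container = {'data': outer}` → container = {'data': [8, 5, 4]}
`container['data'].append(60)` → outer = [8, 5, 4, 60]; container = {'data': [8, 5, 4, 60]}
`print(outer)` → prints [8, 5, 4, 60]

Answer: [8, 5, 4, 60]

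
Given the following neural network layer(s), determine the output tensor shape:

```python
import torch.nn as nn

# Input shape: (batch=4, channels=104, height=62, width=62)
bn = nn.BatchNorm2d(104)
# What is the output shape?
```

Input: (4, 104, 62, 62) -> Output: (4, 104, 62, 62)

Answer: (4, 104, 62, 62)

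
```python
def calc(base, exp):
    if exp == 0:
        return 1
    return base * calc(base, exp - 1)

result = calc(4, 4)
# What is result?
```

calc(4, 4) = 4 * 4 * 4 * 4 = 256

Answer: 256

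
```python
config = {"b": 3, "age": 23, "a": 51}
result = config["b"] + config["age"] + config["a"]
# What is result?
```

Trace:
`config = {"b": 3, "age": 23, "a": 51}` → config = {'b': 3, 'age': 23, 'a': 51}
`result = config["b"] + config["age"] + config["a"]` → result = 77
So result = 77

Answer: 77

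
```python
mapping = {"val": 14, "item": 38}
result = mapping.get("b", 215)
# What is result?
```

Trace:
`mapping = {"val": 14, "item": 38}` → mapping = {'val': 14, 'item': 38}
`result = mapping.get("b", 215)` → result = 215
So result = 215

Answer: 215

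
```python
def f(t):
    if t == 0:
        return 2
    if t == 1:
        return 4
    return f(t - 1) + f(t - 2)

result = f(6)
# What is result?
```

Build up from base cases: f(0)=2, f(1)=4, f(2)=6, f(3)=10, f(4)=16, f(5)=26, f(6)=42

Answer: 42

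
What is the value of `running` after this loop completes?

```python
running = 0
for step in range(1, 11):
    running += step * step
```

Sum of squares 1² to 10² = 385
`running` takes the values: 0 → 1 → 5 → 14 → 30 → 55 → 91 → 140 → 204 → 285 → 385

Answer: 385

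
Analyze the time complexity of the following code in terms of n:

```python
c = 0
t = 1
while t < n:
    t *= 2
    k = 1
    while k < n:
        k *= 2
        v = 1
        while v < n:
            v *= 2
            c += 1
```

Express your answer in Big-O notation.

Each loop level contributes: log n × log n × log n. Multiplying the contributions gives O(log^3 n).

Answer: O(log^3 n)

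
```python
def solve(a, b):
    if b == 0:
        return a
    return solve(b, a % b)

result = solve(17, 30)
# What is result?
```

solve(17, 30) -> solve(30, 17) -> solve(17, 13) -> solve(13, 4) -> solve(4, 1) -> solve(1, 0) -> 1

Answer: 1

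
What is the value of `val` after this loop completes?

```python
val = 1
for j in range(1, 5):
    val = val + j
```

Start at 1, add 1 through 4
`val` takes the values: 1 → 2 → 4 → 7 → 11

Answer: 11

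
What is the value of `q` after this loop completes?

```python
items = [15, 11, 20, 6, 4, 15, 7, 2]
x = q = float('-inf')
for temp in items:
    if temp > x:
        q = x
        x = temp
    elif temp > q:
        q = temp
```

Second largest (with repeats) in [15, 11, 20, 6, 4, 15, 7, 2]
`q` takes the values: -inf → 11 → 15

Answer: 15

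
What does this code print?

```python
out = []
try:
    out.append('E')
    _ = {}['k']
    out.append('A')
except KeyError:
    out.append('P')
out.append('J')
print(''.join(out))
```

Execution trace: 'E' (try body) → 'P' (except KeyError) → 'J' (after the try/except). Output: EPJ

Answer: EPJ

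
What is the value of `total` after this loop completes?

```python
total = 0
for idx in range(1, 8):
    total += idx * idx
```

Sum of squares 1² to 7² = 140
`total` takes the values: 0 → 1 → 5 → 14 → 30 → 55 → 91 → 140

Answer: 140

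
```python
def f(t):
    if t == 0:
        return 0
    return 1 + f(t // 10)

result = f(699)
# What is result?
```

Count of digits of 699: 3

Answer: 3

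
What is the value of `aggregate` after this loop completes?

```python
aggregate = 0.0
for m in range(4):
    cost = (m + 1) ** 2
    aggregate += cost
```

Sum of squared losses 1² + 2² + ... + 4²
`aggregate` takes the values: 0.0 → 1.0 → 5.0 → 14.0 → 30.0

Answer: 30.0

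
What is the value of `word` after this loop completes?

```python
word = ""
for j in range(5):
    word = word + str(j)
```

Concatenate digits 0 to 4
`word` takes the values: "" → "0" → "01" → "012" → "0123" → "01234"

Answer: "01234"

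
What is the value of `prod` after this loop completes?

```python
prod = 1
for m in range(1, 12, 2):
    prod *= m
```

Product of 1, 3, 5, ... up to 11
`prod` takes the values: 1 → 3 → 15 → 105 → 945 → 10395

Answer: 10395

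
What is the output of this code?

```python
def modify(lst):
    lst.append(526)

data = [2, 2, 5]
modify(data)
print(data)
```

Key concept: function modifies passed list.
Step by step:
`data = [2, 2, 5]` → data = [2, 2, 5]
`modify(data)` → data = [2, 2, 5, 526]
`print(data)` → prints [2, 2, 5, 526]

Answer: [2, 2, 5, 526]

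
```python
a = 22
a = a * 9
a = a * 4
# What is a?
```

Trace:
`a = 22` → a = 22
`a = a * 9` → a = 198
`a = a * 4` → a = 792
So a = 792

Answer: 792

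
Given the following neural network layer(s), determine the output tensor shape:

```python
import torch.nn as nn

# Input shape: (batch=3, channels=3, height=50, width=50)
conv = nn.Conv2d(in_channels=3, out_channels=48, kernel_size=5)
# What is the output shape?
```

Input: (3, 3, 50, 50) -> Output: (3, 48, 46, 46)

Answer: (3, 48, 46, 46)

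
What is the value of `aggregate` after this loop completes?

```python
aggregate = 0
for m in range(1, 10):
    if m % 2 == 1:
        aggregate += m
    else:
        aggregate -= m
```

Add odd, subtract even
`aggregate` takes the values: 0 → 1 → -1 → 2 → -2 → 3 → -3 → 4 → -4 → 5

Answer: 5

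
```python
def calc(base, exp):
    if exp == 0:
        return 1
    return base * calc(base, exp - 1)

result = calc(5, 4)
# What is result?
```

calc(5, 4) = 5 * 5 * 5 * 5 = 625

Answer: 625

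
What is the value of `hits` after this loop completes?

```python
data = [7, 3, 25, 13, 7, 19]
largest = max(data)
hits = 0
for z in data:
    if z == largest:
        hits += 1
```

Count of max value 25 in [7, 3, 25, 13, 7, 19]
`hits` takes the values: 0 → 1

Answer: 1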